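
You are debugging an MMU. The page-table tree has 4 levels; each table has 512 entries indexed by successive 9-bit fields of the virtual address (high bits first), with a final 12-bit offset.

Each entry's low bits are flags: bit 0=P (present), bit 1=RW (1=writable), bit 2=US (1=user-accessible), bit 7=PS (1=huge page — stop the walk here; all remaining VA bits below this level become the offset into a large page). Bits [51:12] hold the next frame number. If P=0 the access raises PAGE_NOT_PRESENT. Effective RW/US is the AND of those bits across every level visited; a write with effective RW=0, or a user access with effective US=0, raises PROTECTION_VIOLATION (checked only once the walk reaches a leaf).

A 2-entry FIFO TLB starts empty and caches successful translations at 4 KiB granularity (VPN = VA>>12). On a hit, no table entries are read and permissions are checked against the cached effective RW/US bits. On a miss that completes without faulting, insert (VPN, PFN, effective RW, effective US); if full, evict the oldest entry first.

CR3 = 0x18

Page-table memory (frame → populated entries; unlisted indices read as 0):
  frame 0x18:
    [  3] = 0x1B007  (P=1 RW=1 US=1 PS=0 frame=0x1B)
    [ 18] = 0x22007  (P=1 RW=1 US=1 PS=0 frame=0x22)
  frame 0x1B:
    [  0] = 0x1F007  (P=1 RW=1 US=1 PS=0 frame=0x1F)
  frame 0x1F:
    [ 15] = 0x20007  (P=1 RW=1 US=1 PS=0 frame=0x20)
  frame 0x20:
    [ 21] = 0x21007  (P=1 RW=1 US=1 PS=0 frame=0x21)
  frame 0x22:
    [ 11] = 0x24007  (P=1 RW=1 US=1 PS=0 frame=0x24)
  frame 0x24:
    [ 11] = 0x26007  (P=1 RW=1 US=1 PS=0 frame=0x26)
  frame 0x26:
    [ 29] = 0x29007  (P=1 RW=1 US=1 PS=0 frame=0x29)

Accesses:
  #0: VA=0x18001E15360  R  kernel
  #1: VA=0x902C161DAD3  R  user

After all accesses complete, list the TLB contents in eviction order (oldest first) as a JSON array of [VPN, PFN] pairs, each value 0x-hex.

Trace:
#0 VA=0x18001E15360 (r,kernel):
  L0 @0x18[3] → 0x1B007  P=1,RW=1,US=1,PS=0
  L1 @0x1B[0] → 0x1F007  P=1,RW=1,US=1,PS=0
  L2 @0x1F[15] → 0x20007  P=1,RW=1,US=1,PS=0
  L3 @0x20[21] → 0x21007  P=1,RW=1,US=1,PS=0
  ✓ 0x21360  — 4 lookups
#1 VA=0x902C161DAD3 (r,user):
  L0 @0x18[18] → 0x22007  P=1,RW=1,US=1,PS=0
  L1 @0x22[11] → 0x24007  P=1,RW=1,US=1,PS=0
  L2 @0x24[11] → 0x26007  P=1,RW=1,US=1,PS=0
  L3 @0x26[29] → 0x29007  P=1,RW=1,US=1,PS=0
  ✓ 0x29AD3  — 4 lookups

TLB: [["0x18001E15", "0x21"], ["0x902C161D", "0x29"]]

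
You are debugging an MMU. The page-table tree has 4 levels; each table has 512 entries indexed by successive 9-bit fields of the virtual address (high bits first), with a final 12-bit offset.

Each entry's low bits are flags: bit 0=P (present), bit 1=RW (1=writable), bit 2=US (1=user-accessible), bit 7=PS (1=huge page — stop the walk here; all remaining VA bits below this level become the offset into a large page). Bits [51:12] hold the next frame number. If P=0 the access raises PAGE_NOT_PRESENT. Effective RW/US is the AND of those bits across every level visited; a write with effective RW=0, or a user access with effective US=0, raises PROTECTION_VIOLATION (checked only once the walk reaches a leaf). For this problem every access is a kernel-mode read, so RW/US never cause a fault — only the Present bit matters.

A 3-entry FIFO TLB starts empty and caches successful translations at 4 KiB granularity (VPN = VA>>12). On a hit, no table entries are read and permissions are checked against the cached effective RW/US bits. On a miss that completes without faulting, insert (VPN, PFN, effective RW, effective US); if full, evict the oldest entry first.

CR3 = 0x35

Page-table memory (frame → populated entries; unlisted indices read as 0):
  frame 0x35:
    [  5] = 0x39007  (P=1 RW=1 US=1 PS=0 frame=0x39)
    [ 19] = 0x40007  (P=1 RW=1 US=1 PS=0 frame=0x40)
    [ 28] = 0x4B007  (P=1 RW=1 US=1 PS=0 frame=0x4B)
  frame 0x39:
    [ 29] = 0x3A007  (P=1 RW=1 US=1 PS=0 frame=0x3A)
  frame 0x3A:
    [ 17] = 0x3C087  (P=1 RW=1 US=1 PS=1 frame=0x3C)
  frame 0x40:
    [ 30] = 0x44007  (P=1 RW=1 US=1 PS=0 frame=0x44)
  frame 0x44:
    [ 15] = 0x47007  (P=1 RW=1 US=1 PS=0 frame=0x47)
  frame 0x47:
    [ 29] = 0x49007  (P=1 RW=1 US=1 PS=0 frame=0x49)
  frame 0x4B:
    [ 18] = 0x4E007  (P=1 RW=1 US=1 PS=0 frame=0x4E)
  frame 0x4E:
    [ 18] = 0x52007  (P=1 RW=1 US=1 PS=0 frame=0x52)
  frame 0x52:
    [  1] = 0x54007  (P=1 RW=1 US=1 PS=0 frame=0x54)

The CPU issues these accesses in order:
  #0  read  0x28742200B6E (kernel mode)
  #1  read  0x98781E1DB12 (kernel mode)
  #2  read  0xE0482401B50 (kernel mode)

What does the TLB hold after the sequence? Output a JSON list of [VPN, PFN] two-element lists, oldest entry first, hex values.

Trace:
#0 VA=0x28742200B6E (r,kernel):
  L0: frame=0x35 idx=5 entry=0x39007 [P=1 RW=1 US=1 PS=0]
  L1: frame=0x39 idx=29 entry=0x3A007 [P=1 RW=1 US=1 PS=0]
  L2: frame=0x3A idx=17 entry=0x3C087 [P=1 RW=1 US=1 PS=1]
  → PA=0x3CB6E (huge @L2)  (3 entries read)
#1 VA=0x98781E1DB12 (r,kernel):
  L0: frame=0x35 idx=19 entry=0x40007 [P=1 RW=1 US=1 PS=0]
  L1: frame=0x40 idx=30 entry=0x44007 [P=1 RW=1 US=1 PS=0]
  L2: frame=0x44 idx=15 entry=0x47007 [P=1 RW=1 US=1 PS=0]
  L3: frame=0x47 idx=29 entry=0x49007 [P=1 RW=1 US=1 PS=0]
  → PA=0x49B12  (4 entries read)
#2 VA=0xE0482401B50 (r,kernel):
  L0: frame=0x35 idx=28 entry=0x4B007 [P=1 RW=1 US=1 PS=0]
  L1: frame=0x4B idx=18 entry=0x4E007 [P=1 RW=1 US=1 PS=0]
  L2: frame=0x4E idx=18 entry=0x52007 [P=1 RW=1 US=1 PS=0]
  L3: frame=0x52 idx=1 entry=0x54007 [P=1 RW=1 US=1 PS=0]
  → PA=0x54B50  (4 entries read)

TLB: [["0x28742200", "0x3C"], ["0x98781E1D", "0x49"], ["0xE0482401", "0x54"]]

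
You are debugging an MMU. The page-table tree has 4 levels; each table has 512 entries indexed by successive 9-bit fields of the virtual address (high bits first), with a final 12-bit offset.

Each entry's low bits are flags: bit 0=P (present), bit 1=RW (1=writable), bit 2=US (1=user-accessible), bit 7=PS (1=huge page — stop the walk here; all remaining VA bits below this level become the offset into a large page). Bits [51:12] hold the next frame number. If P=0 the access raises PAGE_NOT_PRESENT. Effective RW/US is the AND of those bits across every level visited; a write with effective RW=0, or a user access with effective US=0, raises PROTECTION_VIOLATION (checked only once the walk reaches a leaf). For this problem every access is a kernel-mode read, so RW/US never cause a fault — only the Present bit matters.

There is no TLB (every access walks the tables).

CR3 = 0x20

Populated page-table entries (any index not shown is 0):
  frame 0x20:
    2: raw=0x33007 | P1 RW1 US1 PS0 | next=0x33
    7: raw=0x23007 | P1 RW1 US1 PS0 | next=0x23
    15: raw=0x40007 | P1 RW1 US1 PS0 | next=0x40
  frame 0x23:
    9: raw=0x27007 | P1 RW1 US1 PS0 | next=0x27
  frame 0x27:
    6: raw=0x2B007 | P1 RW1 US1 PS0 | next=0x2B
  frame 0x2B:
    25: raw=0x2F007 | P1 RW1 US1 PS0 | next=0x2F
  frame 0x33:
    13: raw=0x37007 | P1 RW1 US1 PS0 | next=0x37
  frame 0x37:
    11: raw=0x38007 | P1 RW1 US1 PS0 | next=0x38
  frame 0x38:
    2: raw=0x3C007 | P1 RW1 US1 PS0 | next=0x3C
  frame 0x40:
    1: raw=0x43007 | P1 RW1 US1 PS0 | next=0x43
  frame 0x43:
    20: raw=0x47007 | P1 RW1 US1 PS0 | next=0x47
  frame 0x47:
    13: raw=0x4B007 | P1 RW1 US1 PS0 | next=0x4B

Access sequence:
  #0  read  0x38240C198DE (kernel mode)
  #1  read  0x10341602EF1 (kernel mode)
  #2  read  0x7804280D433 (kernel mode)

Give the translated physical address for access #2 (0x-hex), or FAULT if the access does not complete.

Trace:
#0 VA=0x38240C198DE (r,kernel):
  L0 @0x20[7] → 0x23007  P=1,RW=1,US=1,PS=0
  L1 @0x23[9] → 0x27007  P=1,RW=1,US=1,PS=0
  L2 @0x27[6] → 0x2B007  P=1,RW=1,US=1,PS=0
  L3 @0x2B[25] → 0x2F007  P=1,RW=1,US=1,PS=0
  → PA=0x2F8DE  (4 entries read)
#1 VA=0x10341602EF1 (r,kernel):
  L0 @0x20[2] → 0x33007  P=1,RW=1,US=1,PS=0
  L1 @0x33[13] → 0x37007  P=1,RW=1,US=1,PS=0
  L2 @0x37[11] → 0x38007  P=1,RW=1,US=1,PS=0
  L3 @0x38[2] → 0x3C007  P=1,RW=1,US=1,PS=0
  → PA=0x3CEF1  (4 entries read)
#2 VA=0x7804280D433 (r,kernel):
  L0 @0x20[15] → 0x40007  P=1,RW=1,US=1,PS=0
  L1 @0x40[1] → 0x43007  P=1,RW=1,US=1,PS=0
  L2 @0x43[20] → 0x47007  P=1,RW=1,US=1,PS=0
  L3 @0x47[13] → 0x4B007  P=1,RW=1,US=1,PS=0
  → PA=0x4B433  (4 entries read)

Access #2 PA: 0x4B433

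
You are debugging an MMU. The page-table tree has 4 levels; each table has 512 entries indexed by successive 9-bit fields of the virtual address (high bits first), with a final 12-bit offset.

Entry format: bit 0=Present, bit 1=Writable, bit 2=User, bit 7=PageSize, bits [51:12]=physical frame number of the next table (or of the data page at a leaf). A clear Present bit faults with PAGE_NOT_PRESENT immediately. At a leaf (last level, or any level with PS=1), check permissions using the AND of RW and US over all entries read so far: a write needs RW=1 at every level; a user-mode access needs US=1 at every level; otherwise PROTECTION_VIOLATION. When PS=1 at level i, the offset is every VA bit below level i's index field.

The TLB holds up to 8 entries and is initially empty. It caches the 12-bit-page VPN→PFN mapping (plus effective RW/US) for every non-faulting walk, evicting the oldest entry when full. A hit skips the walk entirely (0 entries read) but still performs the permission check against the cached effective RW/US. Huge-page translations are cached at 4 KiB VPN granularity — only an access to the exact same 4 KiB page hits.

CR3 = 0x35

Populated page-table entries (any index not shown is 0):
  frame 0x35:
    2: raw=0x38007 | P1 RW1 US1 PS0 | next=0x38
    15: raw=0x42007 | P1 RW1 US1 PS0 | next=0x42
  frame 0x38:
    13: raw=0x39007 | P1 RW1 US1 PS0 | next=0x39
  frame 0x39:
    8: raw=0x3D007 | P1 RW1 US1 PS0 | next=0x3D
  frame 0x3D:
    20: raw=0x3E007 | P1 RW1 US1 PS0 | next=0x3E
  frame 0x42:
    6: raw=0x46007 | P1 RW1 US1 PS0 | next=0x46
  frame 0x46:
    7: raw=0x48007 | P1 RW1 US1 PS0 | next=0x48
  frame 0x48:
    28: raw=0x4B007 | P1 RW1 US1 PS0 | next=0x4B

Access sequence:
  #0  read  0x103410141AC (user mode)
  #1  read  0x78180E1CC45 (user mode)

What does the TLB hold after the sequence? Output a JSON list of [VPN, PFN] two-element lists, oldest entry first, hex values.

Trace:
#0 VA=0x103410141AC (r,user):
  [0] read 0x35 idx=2: raw=0x38007 flags P=1 W=1 U=1 S=0
  [1] read 0x38 idx=13: raw=0x39007 flags P=1 W=1 U=1 S=0
  [2] read 0x39 idx=8: raw=0x3D007 flags P=1 W=1 U=1 S=0
  [3] read 0x3D idx=20: raw=0x3E007 flags P=1 W=1 U=1 S=0
  ✓ 0x3E1AC  — 4 lookups
#1 VA=0x78180E1CC45 (r,user):
  [0] read 0x35 idx=15: raw=0x42007 flags P=1 W=1 U=1 S=0
  [1] read 0x42 idx=6: raw=0x46007 flags P=1 W=1 U=1 S=0
  [2] read 0x46 idx=7: raw=0x48007 flags P=1 W=1 U=1 S=0
  [3] read 0x48 idx=28: raw=0x4B007 flags P=1 W=1 U=1 S=0
  ✓ 0x4BC45  — 4 lookups

TLB: [["0x10341014", "0x3E"], ["0x78180E1C", "0x4B"]]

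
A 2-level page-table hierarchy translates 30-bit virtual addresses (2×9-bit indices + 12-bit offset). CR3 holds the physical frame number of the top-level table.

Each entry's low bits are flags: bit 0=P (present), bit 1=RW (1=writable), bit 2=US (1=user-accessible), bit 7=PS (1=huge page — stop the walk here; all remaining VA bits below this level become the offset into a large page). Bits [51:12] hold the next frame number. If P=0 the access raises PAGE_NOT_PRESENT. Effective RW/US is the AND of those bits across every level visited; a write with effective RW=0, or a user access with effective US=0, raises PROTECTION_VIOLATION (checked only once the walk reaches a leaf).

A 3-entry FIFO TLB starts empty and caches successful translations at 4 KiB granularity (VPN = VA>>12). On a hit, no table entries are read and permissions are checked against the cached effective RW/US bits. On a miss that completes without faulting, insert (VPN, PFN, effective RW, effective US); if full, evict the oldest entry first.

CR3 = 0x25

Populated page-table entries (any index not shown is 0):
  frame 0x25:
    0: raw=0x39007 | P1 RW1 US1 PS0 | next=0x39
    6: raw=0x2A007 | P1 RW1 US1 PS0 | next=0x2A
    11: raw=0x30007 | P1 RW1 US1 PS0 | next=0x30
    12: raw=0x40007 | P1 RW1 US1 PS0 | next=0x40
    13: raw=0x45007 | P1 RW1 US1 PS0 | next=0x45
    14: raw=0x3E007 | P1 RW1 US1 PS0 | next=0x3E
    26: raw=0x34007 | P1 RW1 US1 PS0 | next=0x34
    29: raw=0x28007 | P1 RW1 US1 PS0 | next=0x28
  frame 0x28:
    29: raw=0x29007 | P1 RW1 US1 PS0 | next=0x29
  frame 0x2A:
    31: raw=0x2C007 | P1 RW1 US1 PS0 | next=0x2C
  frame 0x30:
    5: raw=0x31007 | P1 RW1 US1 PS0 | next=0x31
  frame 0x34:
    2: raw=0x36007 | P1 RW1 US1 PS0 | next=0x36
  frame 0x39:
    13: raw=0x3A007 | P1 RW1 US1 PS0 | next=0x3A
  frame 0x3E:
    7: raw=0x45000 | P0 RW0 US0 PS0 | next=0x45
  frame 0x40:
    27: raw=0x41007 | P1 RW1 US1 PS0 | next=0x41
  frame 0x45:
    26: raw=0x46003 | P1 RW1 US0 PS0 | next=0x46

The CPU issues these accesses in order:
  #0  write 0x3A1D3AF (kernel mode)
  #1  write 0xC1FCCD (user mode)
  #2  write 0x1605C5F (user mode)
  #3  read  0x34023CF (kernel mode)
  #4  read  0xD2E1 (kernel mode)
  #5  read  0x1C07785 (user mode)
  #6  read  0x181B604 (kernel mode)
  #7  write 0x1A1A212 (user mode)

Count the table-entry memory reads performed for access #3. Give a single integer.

Per-access translation:
#0 VA=0x3A1D3AF (w,kernel):
  lvl0: tbl 0x25, slot 29 ⇒ 0x28007 (P1/RW1/US1/PS0)
  lvl1: tbl 0x28, slot 29 ⇒ 0x29007 (P1/RW1/US1/PS0)
  → PA=0x293AF  (2 entries read)
#1 VA=0xC1FCCD (w,user):
  lvl0: tbl 0x25, slot 6 ⇒ 0x2A007 (P1/RW1/US1/PS0)
  lvl1: tbl 0x2A, slot 31 ⇒ 0x2C007 (P1/RW1/US1/PS0)
  → PA=0x2CCCD  (2 entries read)
#2 VA=0x1605C5F (w,user):
  lvl0: tbl 0x25, slot 11 ⇒ 0x30007 (P1/RW1/US1/PS0)
  lvl1: tbl 0x30, slot 5 ⇒ 0x31007 (P1/RW1/US1/PS0)
  → PA=0x31C5F  (2 entries read)
#3 VA=0x34023CF (r,kernel):
  lvl0: tbl 0x25, slot 26 ⇒ 0x34007 (P1/RW1/US1/PS0)
  lvl1: tbl 0x34, slot 2 ⇒ 0x36007 (P1/RW1/US1/PS0)
  → PA=0x363CF  (2 entries read)
#4 VA=0xD2E1 (r,kernel):
  lvl0: tbl 0x25, slot 0 ⇒ 0x39007 (P1/RW1/US1/PS0)
  lvl1: tbl 0x39, slot 13 ⇒ 0x3A007 (P1/RW1/US1/PS0)
  → PA=0x3A2E1  (2 entries read)
#5 VA=0x1C07785 (r,user):
  lvl0: tbl 0x25, slot 14 ⇒ 0x3E007 (P1/RW1/US1/PS0)
  lvl1: tbl 0x3E, slot 7 ⇒ 0x45000 (P0/RW0/US0/PS0)
  ✗ PAGE_NOT_PRESENT  [2 reads]
#6 VA=0x181B604 (r,kernel):
  lvl0: tbl 0x25, slot 12 ⇒ 0x40007 (P1/RW1/US1/PS0)
  lvl1: tbl 0x40, slot 27 ⇒ 0x41007 (P1/RW1/US1/PS0)
  → PA=0x41604  (2 entries read)
#7 VA=0x1A1A212 (w,user):
  lvl0: tbl 0x25, slot 13 ⇒ 0x45007 (P1/RW1/US1/PS0)
  lvl1: tbl 0x45, slot 26 ⇒ 0x46003 (P1/RW1/US0/PS0)
  ✗ PROTECTION_VIOLATION  [2 reads]

Entries read for #3: 2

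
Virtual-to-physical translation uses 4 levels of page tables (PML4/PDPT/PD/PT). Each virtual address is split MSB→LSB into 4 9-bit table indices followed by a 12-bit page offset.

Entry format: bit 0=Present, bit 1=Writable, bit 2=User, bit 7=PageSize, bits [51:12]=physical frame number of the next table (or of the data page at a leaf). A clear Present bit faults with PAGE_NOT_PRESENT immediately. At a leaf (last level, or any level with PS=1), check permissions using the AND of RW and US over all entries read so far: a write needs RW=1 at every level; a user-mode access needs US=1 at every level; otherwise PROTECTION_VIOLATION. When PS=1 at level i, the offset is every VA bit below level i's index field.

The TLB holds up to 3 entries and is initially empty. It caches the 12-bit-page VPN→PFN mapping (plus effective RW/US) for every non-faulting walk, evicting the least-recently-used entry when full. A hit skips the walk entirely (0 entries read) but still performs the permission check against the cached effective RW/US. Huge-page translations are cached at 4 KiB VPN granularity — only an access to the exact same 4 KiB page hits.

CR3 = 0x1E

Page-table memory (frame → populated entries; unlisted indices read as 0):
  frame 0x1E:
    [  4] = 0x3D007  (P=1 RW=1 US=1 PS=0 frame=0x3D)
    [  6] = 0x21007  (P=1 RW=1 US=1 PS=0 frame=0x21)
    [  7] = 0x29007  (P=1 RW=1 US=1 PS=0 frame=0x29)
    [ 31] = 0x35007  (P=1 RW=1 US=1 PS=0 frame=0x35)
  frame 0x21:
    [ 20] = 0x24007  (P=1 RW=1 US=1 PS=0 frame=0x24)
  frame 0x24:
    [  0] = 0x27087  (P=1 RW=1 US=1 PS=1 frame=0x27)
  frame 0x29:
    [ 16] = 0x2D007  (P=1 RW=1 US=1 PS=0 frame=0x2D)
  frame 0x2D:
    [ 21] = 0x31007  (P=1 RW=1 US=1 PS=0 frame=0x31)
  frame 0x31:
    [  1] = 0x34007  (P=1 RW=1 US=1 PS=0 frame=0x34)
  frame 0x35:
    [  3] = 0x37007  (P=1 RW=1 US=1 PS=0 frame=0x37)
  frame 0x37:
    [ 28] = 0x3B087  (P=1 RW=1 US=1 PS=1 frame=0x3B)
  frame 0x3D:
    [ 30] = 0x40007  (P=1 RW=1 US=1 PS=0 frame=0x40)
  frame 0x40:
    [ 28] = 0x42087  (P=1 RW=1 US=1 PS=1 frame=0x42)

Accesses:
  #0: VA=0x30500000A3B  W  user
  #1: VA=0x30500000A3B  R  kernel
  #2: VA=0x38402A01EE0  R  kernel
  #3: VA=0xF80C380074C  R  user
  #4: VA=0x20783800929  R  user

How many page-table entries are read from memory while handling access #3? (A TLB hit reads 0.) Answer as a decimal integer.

Walk each access:
#0 VA=0x30500000A3B (w,user):
  L0 @0x1E[6] → 0x21007  P=1,RW=1,US=1,PS=0
  L1 @0x21[20] → 0x24007  P=1,RW=1,US=1,PS=0
  L2 @0x24[0] → 0x27087  P=1,RW=1,US=1,PS=1
  ✓ 0x27A3B (huge @L2)  — 3 lookups
#1 VA=0x30500000A3B (r,kernel):
  TLB hit vpn=0x30500000 → PA=0x27A3B
#2 VA=0x38402A01EE0 (r,kernel):
  L0 @0x1E[7] → 0x29007  P=1,RW=1,US=1,PS=0
  L1 @0x29[16] → 0x2D007  P=1,RW=1,US=1,PS=0
  L2 @0x2D[21] → 0x31007  P=1,RW=1,US=1,PS=0
  L3 @0x31[1] → 0x34007  P=1,RW=1,US=1,PS=0
  ✓ 0x34EE0  — 4 lookups
#3 VA=0xF80C380074C (r,user):
  L0 @0x1E[31] → 0x35007  P=1,RW=1,US=1,PS=0
  L1 @0x35[3] → 0x37007  P=1,RW=1,US=1,PS=0
  L2 @0x37[28] → 0x3B087  P=1,RW=1,US=1,PS=1
  ✓ 0x3B74C (huge @L2)  — 3 lookups
#4 VA=0x20783800929 (r,user):
  L0 @0x1E[4] → 0x3D007  P=1,RW=1,US=1,PS=0
  L1 @0x3D[30] → 0x40007  P=1,RW=1,US=1,PS=0
  L2 @0x40[28] → 0x42087  P=1,RW=1,US=1,PS=1
  ✓ 0x42929 (huge @L2)  — 3 lookups

Entries read for #3: 3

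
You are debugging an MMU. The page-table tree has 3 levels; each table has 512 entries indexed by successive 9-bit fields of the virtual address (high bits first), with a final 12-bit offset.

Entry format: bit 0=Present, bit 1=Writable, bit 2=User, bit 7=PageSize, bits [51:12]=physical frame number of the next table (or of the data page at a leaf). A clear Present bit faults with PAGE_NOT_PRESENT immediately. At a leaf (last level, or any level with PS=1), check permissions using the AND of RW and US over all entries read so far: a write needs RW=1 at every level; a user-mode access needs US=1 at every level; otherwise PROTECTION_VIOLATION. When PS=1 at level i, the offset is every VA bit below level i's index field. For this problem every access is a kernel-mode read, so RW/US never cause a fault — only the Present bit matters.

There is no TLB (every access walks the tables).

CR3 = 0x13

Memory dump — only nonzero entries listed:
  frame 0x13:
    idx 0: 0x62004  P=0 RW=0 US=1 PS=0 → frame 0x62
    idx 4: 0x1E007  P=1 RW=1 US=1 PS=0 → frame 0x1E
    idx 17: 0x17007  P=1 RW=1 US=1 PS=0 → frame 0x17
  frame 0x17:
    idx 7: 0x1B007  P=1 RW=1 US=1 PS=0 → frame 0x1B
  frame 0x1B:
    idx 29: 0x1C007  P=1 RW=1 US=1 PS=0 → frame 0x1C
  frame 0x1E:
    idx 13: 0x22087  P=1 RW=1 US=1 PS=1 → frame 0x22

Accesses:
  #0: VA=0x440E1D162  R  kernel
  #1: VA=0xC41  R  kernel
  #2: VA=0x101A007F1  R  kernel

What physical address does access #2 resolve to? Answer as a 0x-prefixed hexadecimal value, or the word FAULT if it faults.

Walk each access:
#0 VA=0x440E1D162 (r,kernel):
  L0: frame=0x13 idx=17 entry=0x17007 [P=1 RW=1 US=1 PS=0]
  L1: frame=0x17 idx=7 entry=0x1B007 [P=1 RW=1 US=1 PS=0]
  L2: frame=0x1B idx=29 entry=0x1C007 [P=1 RW=1 US=1 PS=0]
  ✓ 0x1C162  — 3 lookups
#1 VA=0xC41 (r,kernel):
  L0: frame=0x13 idx=0 entry=0x62004 [P=0 RW=0 US=1 PS=0]
  ✗ PAGE_NOT_PRESENT  [1 reads]
#2 VA=0x101A007F1 (r,kernel):
  L0: frame=0x13 idx=4 entry=0x1E007 [P=1 RW=1 US=1 PS=0]
  L1: frame=0x1E idx=13 entry=0x22087 [P=1 RW=1 US=1 PS=1]
  ✓ 0x227F1 (huge @L1)  — 2 lookups

Access #2 PA: 0x227F1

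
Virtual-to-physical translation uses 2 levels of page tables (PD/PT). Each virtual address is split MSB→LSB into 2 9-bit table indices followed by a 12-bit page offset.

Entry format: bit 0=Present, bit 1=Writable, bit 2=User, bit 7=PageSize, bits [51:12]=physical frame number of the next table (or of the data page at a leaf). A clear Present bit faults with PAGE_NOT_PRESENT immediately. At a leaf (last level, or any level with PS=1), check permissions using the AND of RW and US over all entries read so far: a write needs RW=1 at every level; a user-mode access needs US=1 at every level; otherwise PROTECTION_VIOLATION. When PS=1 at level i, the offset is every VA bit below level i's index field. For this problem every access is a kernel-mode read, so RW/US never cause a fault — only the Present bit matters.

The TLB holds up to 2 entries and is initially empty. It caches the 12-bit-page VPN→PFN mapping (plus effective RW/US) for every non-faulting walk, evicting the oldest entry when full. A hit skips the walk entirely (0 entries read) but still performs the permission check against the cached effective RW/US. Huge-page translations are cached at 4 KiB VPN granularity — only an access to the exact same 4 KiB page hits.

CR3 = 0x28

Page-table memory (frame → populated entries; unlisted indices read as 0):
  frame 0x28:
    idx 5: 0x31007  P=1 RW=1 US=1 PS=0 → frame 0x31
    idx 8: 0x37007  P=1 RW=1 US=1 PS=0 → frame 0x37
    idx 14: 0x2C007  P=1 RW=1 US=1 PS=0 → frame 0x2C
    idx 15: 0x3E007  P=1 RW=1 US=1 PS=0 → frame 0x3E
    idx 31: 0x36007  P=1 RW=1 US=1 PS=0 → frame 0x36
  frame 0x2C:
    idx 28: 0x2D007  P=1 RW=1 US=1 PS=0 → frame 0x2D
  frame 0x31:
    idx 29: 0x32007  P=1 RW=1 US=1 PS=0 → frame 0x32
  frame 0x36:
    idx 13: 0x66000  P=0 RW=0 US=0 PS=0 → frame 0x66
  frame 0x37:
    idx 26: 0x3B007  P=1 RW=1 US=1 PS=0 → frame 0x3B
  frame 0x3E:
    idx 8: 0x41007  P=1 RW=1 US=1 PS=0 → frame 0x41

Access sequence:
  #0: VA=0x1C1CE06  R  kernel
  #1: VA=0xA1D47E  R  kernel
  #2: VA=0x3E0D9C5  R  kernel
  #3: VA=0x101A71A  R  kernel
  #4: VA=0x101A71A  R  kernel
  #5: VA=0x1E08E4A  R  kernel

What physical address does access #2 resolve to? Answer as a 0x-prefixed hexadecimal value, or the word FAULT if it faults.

Trace:
#0 VA=0x1C1CE06 (r,kernel):
  lvl0: tbl 0x28, slot 14 ⇒ 0x2C007 (P1/RW1/US1/PS0)
  lvl1: tbl 0x2C, slot 28 ⇒ 0x2D007 (P1/RW1/US1/PS0)
  ⇒ phys 0x2DE06  [2 reads]
#1 VA=0xA1D47E (r,kernel):
  lvl0: tbl 0x28, slot 5 ⇒ 0x31007 (P1/RW1/US1/PS0)
  lvl1: tbl 0x31, slot 29 ⇒ 0x32007 (P1/RW1/US1/PS0)
  ⇒ phys 0x3247E  [2 reads]
#2 VA=0x3E0D9C5 (r,kernel):
  lvl0: tbl 0x28, slot 31 ⇒ 0x36007 (P1/RW1/US1/PS0)
  lvl1: tbl 0x36, slot 13 ⇒ 0x66000 (P0/RW0/US0/PS0)
  ⇒ fault: PAGE_NOT_PRESENT  — 2 lookups
#3 VA=0x101A71A (r,kernel):
  lvl0: tbl 0x28, slot 8 ⇒ 0x37007 (P1/RW1/US1/PS0)
  lvl1: tbl 0x37, slot 26 ⇒ 0x3B007 (P1/RW1/US1/PS0)
  ⇒ phys 0x3B71A  [2 reads]
#4 VA=0x101A71A (r,kernel):
  TLB hit vpn=0x101A → PA=0x3B71A
#5 VA=0x1E08E4A (r,kernel):
  lvl0: tbl 0x28, slot 15 ⇒ 0x3E007 (P1/RW1/US1/PS0)
  lvl1: tbl 0x3E, slot 8 ⇒ 0x41007 (P1/RW1/US1/PS0)
  ⇒ phys 0x41E4A  [2 reads]

Access #2 PA: FAULT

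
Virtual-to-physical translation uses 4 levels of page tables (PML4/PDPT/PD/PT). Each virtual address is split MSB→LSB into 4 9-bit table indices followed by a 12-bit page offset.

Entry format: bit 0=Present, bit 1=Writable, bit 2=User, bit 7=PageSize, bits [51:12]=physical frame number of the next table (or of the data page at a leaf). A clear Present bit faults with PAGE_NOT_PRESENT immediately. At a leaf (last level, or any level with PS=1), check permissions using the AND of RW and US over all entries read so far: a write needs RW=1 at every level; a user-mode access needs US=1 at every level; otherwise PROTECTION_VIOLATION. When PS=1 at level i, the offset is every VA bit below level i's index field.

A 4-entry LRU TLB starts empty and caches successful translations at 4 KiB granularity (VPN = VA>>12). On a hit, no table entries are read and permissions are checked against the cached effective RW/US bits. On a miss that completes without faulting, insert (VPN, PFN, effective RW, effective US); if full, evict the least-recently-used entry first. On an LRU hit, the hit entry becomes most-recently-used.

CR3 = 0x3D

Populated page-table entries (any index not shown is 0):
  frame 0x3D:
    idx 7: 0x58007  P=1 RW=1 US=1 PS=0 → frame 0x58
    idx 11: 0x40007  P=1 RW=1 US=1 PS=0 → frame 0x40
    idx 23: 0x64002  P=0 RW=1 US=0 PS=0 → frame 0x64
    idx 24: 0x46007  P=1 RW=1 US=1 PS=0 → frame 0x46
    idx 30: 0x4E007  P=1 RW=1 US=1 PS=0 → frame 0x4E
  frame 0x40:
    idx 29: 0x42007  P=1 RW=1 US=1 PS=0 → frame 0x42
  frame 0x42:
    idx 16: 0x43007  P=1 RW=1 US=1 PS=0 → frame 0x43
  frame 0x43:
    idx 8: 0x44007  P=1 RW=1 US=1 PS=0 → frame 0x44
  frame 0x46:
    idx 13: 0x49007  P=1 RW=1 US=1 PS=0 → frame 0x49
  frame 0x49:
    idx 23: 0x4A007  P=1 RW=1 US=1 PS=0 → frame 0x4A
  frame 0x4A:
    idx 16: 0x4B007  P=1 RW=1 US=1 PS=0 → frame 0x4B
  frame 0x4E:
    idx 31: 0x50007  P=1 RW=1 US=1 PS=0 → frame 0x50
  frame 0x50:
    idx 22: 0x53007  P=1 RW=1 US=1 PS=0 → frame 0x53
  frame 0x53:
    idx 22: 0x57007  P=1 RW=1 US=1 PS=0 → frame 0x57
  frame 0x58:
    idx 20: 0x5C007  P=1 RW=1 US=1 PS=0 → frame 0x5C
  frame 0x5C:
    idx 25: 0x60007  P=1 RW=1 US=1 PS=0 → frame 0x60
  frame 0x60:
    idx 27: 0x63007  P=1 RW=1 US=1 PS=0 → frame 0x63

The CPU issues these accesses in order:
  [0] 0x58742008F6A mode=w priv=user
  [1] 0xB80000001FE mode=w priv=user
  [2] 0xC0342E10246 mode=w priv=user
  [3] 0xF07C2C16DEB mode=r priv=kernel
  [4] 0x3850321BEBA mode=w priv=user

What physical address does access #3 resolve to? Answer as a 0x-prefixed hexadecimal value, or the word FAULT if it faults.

Trace:
#0 VA=0x58742008F6A (w,user):
  [0] read 0x3D idx=11: raw=0x40007 flags P=1 W=1 U=1 S=0
  [1] read 0x40 idx=29: raw=0x42007 flags P=1 W=1 U=1 S=0
  [2] read 0x42 idx=16: raw=0x43007 flags P=1 W=1 U=1 S=0
  [3] read 0x43 idx=8: raw=0x44007 flags P=1 W=1 U=1 S=0
  → PA=0x44F6A  (4 entries read)
#1 VA=0xB80000001FE (w,user):
  [0] read 0x3D idx=23: raw=0x64002 flags P=0 W=1 U=0 S=0
  ✗ PAGE_NOT_PRESENT  [1 reads]
#2 VA=0xC0342E10246 (w,user):
  [0] read 0x3D idx=24: raw=0x46007 flags P=1 W=1 U=1 S=0
  [1] read 0x46 idx=13: raw=0x49007 flags P=1 W=1 U=1 S=0
  [2] read 0x49 idx=23: raw=0x4A007 flags P=1 W=1 U=1 S=0
  [3] read 0x4A idx=16: raw=0x4B007 flags P=1 W=1 U=1 S=0
  → PA=0x4B246  (4 entries read)
#3 VA=0xF07C2C16DEB (r,kernel):
  [0] read 0x3D idx=30: raw=0x4E007 flags P=1 W=1 U=1 S=0
  [1] read 0x4E idx=31: raw=0x50007 flags P=1 W=1 U=1 S=0
  [2] read 0x50 idx=22: raw=0x53007 flags P=1 W=1 U=1 S=0
  [3] read 0x53 idx=22: raw=0x57007 flags P=1 W=1 U=1 S=0
  → PA=0x57DEB  (4 entries read)
#4 VA=0x3850321BEBA (w,user):
  [0] read 0x3D idx=7: raw=0x58007 flags P=1 W=1 U=1 S=0
  [1] read 0x58 idx=20: raw=0x5C007 flags P=1 W=1 U=1 S=0
  [2] read 0x5C idx=25: raw=0x60007 flags P=1 W=1 U=1 S=0
  [3] read 0x60 idx=27: raw=0x63007 flags P=1 W=1 U=1 S=0
  → PA=0x63EBA  (4 entries read)

Access #3 PA: 0x57DEB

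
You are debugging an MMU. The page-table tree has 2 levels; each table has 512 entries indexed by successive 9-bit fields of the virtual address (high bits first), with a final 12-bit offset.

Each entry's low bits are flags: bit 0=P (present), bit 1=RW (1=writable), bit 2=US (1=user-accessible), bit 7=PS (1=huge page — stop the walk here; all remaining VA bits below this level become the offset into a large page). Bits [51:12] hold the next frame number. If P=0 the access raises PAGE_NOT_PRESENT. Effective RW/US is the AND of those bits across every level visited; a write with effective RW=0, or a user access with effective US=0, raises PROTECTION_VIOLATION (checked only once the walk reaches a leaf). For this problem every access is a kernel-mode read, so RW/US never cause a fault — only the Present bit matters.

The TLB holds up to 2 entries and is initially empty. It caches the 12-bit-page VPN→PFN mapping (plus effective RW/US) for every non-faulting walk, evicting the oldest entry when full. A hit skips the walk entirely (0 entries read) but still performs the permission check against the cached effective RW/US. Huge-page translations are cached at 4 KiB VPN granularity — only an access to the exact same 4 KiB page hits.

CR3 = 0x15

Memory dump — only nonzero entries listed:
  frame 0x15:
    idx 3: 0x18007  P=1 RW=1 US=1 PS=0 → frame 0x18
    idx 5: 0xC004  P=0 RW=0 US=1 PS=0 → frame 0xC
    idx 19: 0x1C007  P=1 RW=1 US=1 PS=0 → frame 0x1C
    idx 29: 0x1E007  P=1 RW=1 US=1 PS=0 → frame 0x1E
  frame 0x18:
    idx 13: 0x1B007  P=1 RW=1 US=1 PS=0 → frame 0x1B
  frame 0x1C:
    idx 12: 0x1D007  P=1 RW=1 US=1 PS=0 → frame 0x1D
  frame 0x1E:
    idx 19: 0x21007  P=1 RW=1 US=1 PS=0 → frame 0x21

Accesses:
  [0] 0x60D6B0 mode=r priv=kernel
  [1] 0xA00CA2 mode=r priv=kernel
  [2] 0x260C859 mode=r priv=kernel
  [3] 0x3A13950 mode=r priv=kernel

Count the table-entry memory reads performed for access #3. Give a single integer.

Walk each access:
#0 VA=0x60D6B0 (r,kernel):
  [0] read 0x15 idx=3: raw=0x18007 flags P=1 W=1 U=1 S=0
  [1] read 0x18 idx=13: raw=0x1B007 flags P=1 W=1 U=1 S=0
  ✓ 0x1B6B0  — 2 lookups
#1 VA=0xA00CA2 (r,kernel):
  [0] read 0x15 idx=5: raw=0xC004 flags P=0 W=0 U=1 S=0
  → PAGE_NOT_PRESENT  (1 entries read)
#2 VA=0x260C859 (r,kernel):
  [0] read 0x15 idx=19: raw=0x1C007 flags P=1 W=1 U=1 S=0
  [1] read 0x1C idx=12: raw=0x1D007 flags P=1 W=1 U=1 S=0
  ✓ 0x1D859  — 2 lookups
#3 VA=0x3A13950 (r,kernel):
  [0] read 0x15 idx=29: raw=0x1E007 flags P=1 W=1 U=1 S=0
  [1] read 0x1E idx=19: raw=0x21007 flags P=1 W=1 U=1 S=0
  ✓ 0x21950  — 2 lookups

Entries read for #3: 2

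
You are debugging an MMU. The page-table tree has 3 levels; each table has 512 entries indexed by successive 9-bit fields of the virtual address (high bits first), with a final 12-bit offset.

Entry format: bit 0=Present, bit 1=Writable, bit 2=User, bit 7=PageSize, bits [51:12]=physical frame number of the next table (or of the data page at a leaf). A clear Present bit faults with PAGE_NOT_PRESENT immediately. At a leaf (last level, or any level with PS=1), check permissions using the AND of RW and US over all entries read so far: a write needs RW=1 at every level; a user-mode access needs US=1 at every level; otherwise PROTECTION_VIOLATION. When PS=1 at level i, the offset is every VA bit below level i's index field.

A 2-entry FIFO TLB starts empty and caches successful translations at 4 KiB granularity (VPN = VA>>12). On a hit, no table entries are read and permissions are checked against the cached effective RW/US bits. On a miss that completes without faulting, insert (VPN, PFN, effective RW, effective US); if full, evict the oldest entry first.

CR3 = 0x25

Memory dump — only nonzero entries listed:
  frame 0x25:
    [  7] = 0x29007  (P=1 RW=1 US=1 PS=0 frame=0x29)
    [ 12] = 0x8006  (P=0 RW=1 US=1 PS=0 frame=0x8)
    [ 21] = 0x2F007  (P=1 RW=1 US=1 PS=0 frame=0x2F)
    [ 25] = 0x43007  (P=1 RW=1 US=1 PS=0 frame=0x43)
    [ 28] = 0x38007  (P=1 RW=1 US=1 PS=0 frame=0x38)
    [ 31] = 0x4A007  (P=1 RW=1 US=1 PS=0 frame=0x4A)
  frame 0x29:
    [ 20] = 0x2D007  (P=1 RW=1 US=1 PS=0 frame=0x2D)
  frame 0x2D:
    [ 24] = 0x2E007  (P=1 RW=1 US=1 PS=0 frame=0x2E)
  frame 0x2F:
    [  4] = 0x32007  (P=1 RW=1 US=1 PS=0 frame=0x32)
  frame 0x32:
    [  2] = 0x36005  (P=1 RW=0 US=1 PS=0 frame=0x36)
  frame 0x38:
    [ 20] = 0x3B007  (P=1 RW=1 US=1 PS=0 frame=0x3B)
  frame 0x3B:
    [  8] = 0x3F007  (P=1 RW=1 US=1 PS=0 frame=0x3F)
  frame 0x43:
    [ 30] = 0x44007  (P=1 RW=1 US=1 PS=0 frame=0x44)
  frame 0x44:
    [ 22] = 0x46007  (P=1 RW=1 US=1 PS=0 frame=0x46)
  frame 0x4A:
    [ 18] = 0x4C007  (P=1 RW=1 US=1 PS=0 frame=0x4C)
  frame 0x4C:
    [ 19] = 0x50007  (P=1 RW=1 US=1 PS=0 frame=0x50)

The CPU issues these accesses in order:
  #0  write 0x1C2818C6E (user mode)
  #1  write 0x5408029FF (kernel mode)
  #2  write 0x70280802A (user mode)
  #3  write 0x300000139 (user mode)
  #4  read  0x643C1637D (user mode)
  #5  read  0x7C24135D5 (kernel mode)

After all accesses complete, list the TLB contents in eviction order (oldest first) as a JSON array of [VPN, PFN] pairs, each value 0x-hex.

Per-access translation:
#0 VA=0x1C2818C6E (w,user):
  L0 @0x25[7] → 0x29007  P=1,RW=1,US=1,PS=0
  L1 @0x29[20] → 0x2D007  P=1,RW=1,US=1,PS=0
  L2 @0x2D[24] → 0x2E007  P=1,RW=1,US=1,PS=0
  ⇒ phys 0x2EC6E  [3 reads]
#1 VA=0x5408029FF (w,kernel):
  L0 @0x25[21] → 0x2F007  P=1,RW=1,US=1,PS=0
  L1 @0x2F[4] → 0x32007  P=1,RW=1,US=1,PS=0
  L2 @0x32[2] → 0x36005  P=1,RW=0,US=1,PS=0
  ✗ PROTECTION_VIOLATION  [3 reads]
#2 VA=0x70280802A (w,user):
  L0 @0x25[28] → 0x38007  P=1,RW=1,US=1,PS=0
  L1 @0x38[20] → 0x3B007  P=1,RW=1,US=1,PS=0
  L2 @0x3B[8] → 0x3F007  P=1,RW=1,US=1,PS=0
  ⇒ phys 0x3F02A  [3 reads]
#3 VA=0x300000139 (w,user):
  L0 @0x25[12] → 0x8006  P=0,RW=1,US=1,PS=0
  ✗ PAGE_NOT_PRESENT  [1 reads]
#4 VA=0x643C1637D (r,user):
  L0 @0x25[25] → 0x43007  P=1,RW=1,US=1,PS=0
  L1 @0x43[30] → 0x44007  P=1,RW=1,US=1,PS=0
  L2 @0x44[22] → 0x46007  P=1,RW=1,US=1,PS=0
  ⇒ phys 0x4637D  [3 reads]
#5 VA=0x7C24135D5 (r,kernel):
  L0 @0x25[31] → 0x4A007  P=1,RW=1,US=1,PS=0
  L1 @0x4A[18] → 0x4C007  P=1,RW=1,US=1,PS=0
  L2 @0x4C[19] → 0x50007  P=1,RW=1,US=1,PS=0
  ⇒ phys 0x505D5  [3 reads]

TLB: [["0x643C16", "0x46"], ["0x7C2413", "0x50"]]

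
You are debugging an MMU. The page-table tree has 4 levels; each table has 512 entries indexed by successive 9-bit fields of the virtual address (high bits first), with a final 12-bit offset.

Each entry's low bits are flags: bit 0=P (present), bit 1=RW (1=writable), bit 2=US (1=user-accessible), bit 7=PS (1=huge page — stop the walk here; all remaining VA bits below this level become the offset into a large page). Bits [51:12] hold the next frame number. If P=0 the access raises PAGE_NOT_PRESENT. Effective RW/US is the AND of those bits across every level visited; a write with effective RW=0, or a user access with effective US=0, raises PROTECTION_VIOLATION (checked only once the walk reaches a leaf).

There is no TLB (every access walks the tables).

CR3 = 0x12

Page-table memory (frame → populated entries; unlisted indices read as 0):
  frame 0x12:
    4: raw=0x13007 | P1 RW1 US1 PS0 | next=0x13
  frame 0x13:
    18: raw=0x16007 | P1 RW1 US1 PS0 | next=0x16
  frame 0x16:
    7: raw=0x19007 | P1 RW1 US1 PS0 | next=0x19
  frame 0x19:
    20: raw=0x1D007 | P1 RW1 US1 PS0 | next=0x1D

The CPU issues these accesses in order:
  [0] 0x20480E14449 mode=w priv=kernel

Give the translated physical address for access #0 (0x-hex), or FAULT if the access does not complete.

Per-access translation:
#0 VA=0x20480E14449 (w,kernel):
  [0] read 0x12 idx=4: raw=0x13007 flags P=1 W=1 U=1 S=0
  [1] read 0x13 idx=18: raw=0x16007 flags P=1 W=1 U=1 S=0
  [2] read 0x16 idx=7: raw=0x19007 flags P=1 W=1 U=1 S=0
  [3] read 0x19 idx=20: raw=0x1D007 flags P=1 W=1 U=1 S=0
  ✓ 0x1D449  — 4 lookups

Access #0 PA: 0x1D449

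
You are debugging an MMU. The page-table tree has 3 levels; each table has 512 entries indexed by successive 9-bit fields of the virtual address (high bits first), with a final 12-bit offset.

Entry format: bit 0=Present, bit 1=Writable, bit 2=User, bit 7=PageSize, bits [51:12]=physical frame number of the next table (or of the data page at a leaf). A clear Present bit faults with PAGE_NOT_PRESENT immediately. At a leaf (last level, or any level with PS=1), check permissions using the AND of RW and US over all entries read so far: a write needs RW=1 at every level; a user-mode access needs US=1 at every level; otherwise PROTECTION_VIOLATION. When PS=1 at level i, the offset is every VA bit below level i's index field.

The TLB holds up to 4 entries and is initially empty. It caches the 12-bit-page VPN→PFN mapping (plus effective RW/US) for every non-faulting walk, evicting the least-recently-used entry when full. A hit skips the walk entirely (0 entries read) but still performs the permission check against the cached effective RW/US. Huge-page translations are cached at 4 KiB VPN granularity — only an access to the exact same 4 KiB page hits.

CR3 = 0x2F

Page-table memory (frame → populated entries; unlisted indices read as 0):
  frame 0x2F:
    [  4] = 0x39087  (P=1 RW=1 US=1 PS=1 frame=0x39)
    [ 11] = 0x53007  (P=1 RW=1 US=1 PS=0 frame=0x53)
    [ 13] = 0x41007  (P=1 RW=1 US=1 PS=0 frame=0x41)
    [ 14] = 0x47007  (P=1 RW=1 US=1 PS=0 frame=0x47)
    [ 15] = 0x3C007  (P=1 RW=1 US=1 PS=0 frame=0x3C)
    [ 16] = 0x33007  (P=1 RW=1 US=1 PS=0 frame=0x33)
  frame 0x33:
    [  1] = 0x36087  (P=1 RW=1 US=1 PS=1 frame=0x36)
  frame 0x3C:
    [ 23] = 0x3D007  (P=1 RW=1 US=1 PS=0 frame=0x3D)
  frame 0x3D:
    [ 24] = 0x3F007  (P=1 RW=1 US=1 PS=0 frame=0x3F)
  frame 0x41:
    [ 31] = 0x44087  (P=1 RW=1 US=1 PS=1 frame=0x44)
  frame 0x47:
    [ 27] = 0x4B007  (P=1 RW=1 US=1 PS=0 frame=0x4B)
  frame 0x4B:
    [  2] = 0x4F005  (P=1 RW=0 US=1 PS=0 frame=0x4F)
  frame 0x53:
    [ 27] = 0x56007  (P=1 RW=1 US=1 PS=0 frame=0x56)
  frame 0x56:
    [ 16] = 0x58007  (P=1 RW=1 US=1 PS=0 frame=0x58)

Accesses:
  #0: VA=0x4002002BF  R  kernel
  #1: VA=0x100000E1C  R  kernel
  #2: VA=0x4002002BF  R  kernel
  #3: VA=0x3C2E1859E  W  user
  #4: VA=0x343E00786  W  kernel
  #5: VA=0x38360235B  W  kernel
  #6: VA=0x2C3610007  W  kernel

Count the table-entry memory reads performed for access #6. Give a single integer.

Trace:
#0 VA=0x4002002BF (r,kernel):
  lvl0: tbl 0x2F, slot 16 ⇒ 0x33007 (P1/RW1/US1/PS0)
  lvl1: tbl 0x33, slot 1 ⇒ 0x36087 (P1/RW1/US1/PS1)
  → PA=0x362BF (huge @L1)  (2 entries read)
#1 VA=0x100000E1C (r,kernel):
  lvl0: tbl 0x2F, slot 4 ⇒ 0x39087 (P1/RW1/US1/PS1)
  → PA=0x39E1C (huge @L0)  (1 entries read)
#2 VA=0x4002002BF (r,kernel):
  TLB hit vpn=0x400200 → PA=0x362BF
#3 VA=0x3C2E1859E (w,user):
  lvl0: tbl 0x2F, slot 15 ⇒ 0x3C007 (P1/RW1/US1/PS0)
  lvl1: tbl 0x3C, slot 23 ⇒ 0x3D007 (P1/RW1/US1/PS0)
  lvl2: tbl 0x3D, slot 24 ⇒ 0x3F007 (P1/RW1/US1/PS0)
  → PA=0x3F59E  (3 entries read)
#4 VA=0x343E00786 (w,kernel):
  lvl0: tbl 0x2F, slot 13 ⇒ 0x41007 (P1/RW1/US1/PS0)
  lvl1: tbl 0x41, slot 31 ⇒ 0x44087 (P1/RW1/US1/PS1)
  → PA=0x44786 (huge @L1)  (2 entries read)
#5 VA=0x38360235B (w,kernel):
  lvl0: tbl 0x2F, slot 14 ⇒ 0x47007 (P1/RW1/US1/PS0)
  lvl1: tbl 0x47, slot 27 ⇒ 0x4B007 (P1/RW1/US1/PS0)
  lvl2: tbl 0x4B, slot 2 ⇒ 0x4F005 (P1/RW0/US1/PS0)
  ✗ PROTECTION_VIOLATION  [3 reads]
#6 VA=0x2C3610007 (w,kernel):
  lvl0: tbl 0x2F, slot 11 ⇒ 0x53007 (P1/RW1/US1/PS0)
  lvl1: tbl 0x53, slot 27 ⇒ 0x56007 (P1/RW1/US1/PS0)
  lvl2: tbl 0x56, slot 16 ⇒ 0x58007 (P1/RW1/US1/PS0)
  → PA=0x58007  (3 entries read)

Entries read for #6: 3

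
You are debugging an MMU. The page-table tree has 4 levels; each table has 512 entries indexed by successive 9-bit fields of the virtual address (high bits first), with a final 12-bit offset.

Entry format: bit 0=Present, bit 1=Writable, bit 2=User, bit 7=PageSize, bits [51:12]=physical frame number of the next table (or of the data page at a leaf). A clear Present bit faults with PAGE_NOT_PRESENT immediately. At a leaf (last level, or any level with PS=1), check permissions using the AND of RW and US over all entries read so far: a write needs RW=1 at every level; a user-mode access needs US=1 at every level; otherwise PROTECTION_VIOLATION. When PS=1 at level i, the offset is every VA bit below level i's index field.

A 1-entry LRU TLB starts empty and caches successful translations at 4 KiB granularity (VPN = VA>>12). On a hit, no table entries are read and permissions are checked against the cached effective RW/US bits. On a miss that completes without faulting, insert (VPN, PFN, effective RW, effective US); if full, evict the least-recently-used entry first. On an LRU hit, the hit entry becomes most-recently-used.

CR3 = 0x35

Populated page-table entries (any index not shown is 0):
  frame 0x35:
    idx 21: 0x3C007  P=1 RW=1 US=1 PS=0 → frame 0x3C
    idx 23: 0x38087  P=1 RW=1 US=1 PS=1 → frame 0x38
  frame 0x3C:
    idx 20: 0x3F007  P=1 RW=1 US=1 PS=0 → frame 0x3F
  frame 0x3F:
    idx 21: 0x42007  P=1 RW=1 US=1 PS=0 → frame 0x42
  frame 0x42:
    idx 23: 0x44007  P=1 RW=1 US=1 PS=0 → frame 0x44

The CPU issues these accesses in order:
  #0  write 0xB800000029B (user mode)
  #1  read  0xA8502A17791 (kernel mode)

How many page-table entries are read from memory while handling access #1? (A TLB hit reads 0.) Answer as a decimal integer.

Trace:
#0 VA=0xB800000029B (w,user):
  L0 @0x35[23] → 0x38087  P=1,RW=1,US=1,PS=1
  ✓ 0x3829B (huge @L0)  — 1 lookups
#1 VA=0xA8502A17791 (r,kernel):
  L0 @0x35[21] → 0x3C007  P=1,RW=1,US=1,PS=0
  L1 @0x3C[20] → 0x3F007  P=1,RW=1,US=1,PS=0
  L2 @0x3F[21] → 0x42007  P=1,RW=1,US=1,PS=0
  L3 @0x42[23] → 0x44007  P=1,RW=1,US=1,PS=0
  ✓ 0x44791  — 4 lookups

Entries read for #1: 4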